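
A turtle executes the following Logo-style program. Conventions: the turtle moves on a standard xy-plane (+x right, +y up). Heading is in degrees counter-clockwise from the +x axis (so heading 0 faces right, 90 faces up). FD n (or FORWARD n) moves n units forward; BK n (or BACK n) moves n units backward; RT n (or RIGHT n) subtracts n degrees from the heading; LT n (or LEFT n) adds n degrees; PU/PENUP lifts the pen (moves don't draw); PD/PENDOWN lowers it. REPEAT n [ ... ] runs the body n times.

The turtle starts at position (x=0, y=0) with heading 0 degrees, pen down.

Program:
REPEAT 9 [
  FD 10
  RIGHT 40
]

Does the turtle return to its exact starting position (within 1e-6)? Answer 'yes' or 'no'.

Answer: yes

Derivation:
Executing turtle program step by step:
Start: pos=(0,0), heading=0, pen down
REPEAT 9 [
  -- iteration 1/9 --
  FD 10: (0,0) -> (10,0) [heading=0, draw]
  RT 40: heading 0 -> 320
  -- iteration 2/9 --
  FD 10: (10,0) -> (17.66,-6.428) [heading=320, draw]
  RT 40: heading 320 -> 280
  -- iteration 3/9 --
  FD 10: (17.66,-6.428) -> (19.397,-16.276) [heading=280, draw]
  RT 40: heading 280 -> 240
  -- iteration 4/9 --
  FD 10: (19.397,-16.276) -> (14.397,-24.936) [heading=240, draw]
  RT 40: heading 240 -> 200
  -- iteration 5/9 --
  FD 10: (14.397,-24.936) -> (5,-28.356) [heading=200, draw]
  RT 40: heading 200 -> 160
  -- iteration 6/9 --
  FD 10: (5,-28.356) -> (-4.397,-24.936) [heading=160, draw]
  RT 40: heading 160 -> 120
  -- iteration 7/9 --
  FD 10: (-4.397,-24.936) -> (-9.397,-16.276) [heading=120, draw]
  RT 40: heading 120 -> 80
  -- iteration 8/9 --
  FD 10: (-9.397,-16.276) -> (-7.66,-6.428) [heading=80, draw]
  RT 40: heading 80 -> 40
  -- iteration 9/9 --
  FD 10: (-7.66,-6.428) -> (0,0) [heading=40, draw]
  RT 40: heading 40 -> 0
]
Final: pos=(0,0), heading=0, 9 segment(s) drawn

Start position: (0, 0)
Final position: (0, 0)
Distance = 0; < 1e-6 -> CLOSED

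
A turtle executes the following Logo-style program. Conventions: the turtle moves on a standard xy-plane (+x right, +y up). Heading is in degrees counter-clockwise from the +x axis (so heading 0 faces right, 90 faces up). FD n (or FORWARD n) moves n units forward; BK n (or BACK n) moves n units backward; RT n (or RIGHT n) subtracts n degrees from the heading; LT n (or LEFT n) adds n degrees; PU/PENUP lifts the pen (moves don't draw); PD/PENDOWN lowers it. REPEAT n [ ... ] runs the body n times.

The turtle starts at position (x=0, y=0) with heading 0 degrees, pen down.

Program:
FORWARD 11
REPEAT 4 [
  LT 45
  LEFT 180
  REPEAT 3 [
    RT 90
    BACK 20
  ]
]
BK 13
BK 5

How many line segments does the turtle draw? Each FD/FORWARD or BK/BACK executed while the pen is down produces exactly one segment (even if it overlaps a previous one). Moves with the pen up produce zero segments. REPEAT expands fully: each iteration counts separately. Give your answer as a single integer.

Answer: 15

Derivation:
Executing turtle program step by step:
Start: pos=(0,0), heading=0, pen down
FD 11: (0,0) -> (11,0) [heading=0, draw]
REPEAT 4 [
  -- iteration 1/4 --
  LT 45: heading 0 -> 45
  LT 180: heading 45 -> 225
  REPEAT 3 [
    -- iteration 1/3 --
    RT 90: heading 225 -> 135
    BK 20: (11,0) -> (25.142,-14.142) [heading=135, draw]
    -- iteration 2/3 --
    RT 90: heading 135 -> 45
    BK 20: (25.142,-14.142) -> (11,-28.284) [heading=45, draw]
    -- iteration 3/3 --
    RT 90: heading 45 -> 315
    BK 20: (11,-28.284) -> (-3.142,-14.142) [heading=315, draw]
  ]
  -- iteration 2/4 --
  LT 45: heading 315 -> 0
  LT 180: heading 0 -> 180
  REPEAT 3 [
    -- iteration 1/3 --
    RT 90: heading 180 -> 90
    BK 20: (-3.142,-14.142) -> (-3.142,-34.142) [heading=90, draw]
    -- iteration 2/3 --
    RT 90: heading 90 -> 0
    BK 20: (-3.142,-34.142) -> (-23.142,-34.142) [heading=0, draw]
    -- iteration 3/3 --
    RT 90: heading 0 -> 270
    BK 20: (-23.142,-34.142) -> (-23.142,-14.142) [heading=270, draw]
  ]
  -- iteration 3/4 --
  LT 45: heading 270 -> 315
  LT 180: heading 315 -> 135
  REPEAT 3 [
    -- iteration 1/3 --
    RT 90: heading 135 -> 45
    BK 20: (-23.142,-14.142) -> (-37.284,-28.284) [heading=45, draw]
    -- iteration 2/3 --
    RT 90: heading 45 -> 315
    BK 20: (-37.284,-28.284) -> (-51.426,-14.142) [heading=315, draw]
    -- iteration 3/3 --
    RT 90: heading 315 -> 225
    BK 20: (-51.426,-14.142) -> (-37.284,0) [heading=225, draw]
  ]
  -- iteration 4/4 --
  LT 45: heading 225 -> 270
  LT 180: heading 270 -> 90
  REPEAT 3 [
    -- iteration 1/3 --
    RT 90: heading 90 -> 0
    BK 20: (-37.284,0) -> (-57.284,0) [heading=0, draw]
    -- iteration 2/3 --
    RT 90: heading 0 -> 270
    BK 20: (-57.284,0) -> (-57.284,20) [heading=270, draw]
    -- iteration 3/3 --
    RT 90: heading 270 -> 180
    BK 20: (-57.284,20) -> (-37.284,20) [heading=180, draw]
  ]
]
BK 13: (-37.284,20) -> (-24.284,20) [heading=180, draw]
BK 5: (-24.284,20) -> (-19.284,20) [heading=180, draw]
Final: pos=(-19.284,20), heading=180, 15 segment(s) drawn
Segments drawn: 15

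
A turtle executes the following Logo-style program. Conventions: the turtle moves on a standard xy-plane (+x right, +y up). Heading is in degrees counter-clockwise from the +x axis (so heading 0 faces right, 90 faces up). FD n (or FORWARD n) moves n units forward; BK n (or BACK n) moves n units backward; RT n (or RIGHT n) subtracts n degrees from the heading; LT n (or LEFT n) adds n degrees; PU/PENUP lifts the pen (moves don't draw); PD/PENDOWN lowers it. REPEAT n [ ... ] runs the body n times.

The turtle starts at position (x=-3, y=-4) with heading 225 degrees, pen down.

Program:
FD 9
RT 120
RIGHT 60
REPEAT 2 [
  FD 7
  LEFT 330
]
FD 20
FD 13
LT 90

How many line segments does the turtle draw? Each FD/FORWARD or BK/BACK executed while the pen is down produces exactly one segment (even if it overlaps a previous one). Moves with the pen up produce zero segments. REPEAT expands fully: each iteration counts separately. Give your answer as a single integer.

Executing turtle program step by step:
Start: pos=(-3,-4), heading=225, pen down
FD 9: (-3,-4) -> (-9.364,-10.364) [heading=225, draw]
RT 120: heading 225 -> 105
RT 60: heading 105 -> 45
REPEAT 2 [
  -- iteration 1/2 --
  FD 7: (-9.364,-10.364) -> (-4.414,-5.414) [heading=45, draw]
  LT 330: heading 45 -> 15
  -- iteration 2/2 --
  FD 7: (-4.414,-5.414) -> (2.347,-3.602) [heading=15, draw]
  LT 330: heading 15 -> 345
]
FD 20: (2.347,-3.602) -> (21.666,-8.779) [heading=345, draw]
FD 13: (21.666,-8.779) -> (34.223,-12.144) [heading=345, draw]
LT 90: heading 345 -> 75
Final: pos=(34.223,-12.144), heading=75, 5 segment(s) drawn
Segments drawn: 5

Answer: 5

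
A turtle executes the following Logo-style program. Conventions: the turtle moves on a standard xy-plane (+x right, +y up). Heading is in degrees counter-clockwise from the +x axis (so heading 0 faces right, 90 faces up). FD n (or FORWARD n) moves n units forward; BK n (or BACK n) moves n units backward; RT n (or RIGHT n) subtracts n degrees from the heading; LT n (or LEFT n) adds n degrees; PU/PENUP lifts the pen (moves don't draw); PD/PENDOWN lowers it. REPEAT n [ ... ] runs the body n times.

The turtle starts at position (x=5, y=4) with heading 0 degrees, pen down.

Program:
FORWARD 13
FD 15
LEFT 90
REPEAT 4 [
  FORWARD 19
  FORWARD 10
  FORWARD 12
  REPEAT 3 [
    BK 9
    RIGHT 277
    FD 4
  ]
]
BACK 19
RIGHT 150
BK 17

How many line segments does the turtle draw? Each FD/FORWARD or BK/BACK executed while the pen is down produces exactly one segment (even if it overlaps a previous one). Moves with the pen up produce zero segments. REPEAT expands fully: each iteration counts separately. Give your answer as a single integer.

Executing turtle program step by step:
Start: pos=(5,4), heading=0, pen down
FD 13: (5,4) -> (18,4) [heading=0, draw]
FD 15: (18,4) -> (33,4) [heading=0, draw]
LT 90: heading 0 -> 90
REPEAT 4 [
  -- iteration 1/4 --
  FD 19: (33,4) -> (33,23) [heading=90, draw]
  FD 10: (33,23) -> (33,33) [heading=90, draw]
  FD 12: (33,33) -> (33,45) [heading=90, draw]
  REPEAT 3 [
    -- iteration 1/3 --
    BK 9: (33,45) -> (33,36) [heading=90, draw]
    RT 277: heading 90 -> 173
    FD 4: (33,36) -> (29.03,36.487) [heading=173, draw]
    -- iteration 2/3 --
    BK 9: (29.03,36.487) -> (37.963,35.391) [heading=173, draw]
    RT 277: heading 173 -> 256
    FD 4: (37.963,35.391) -> (36.995,31.509) [heading=256, draw]
    -- iteration 3/3 --
    BK 9: (36.995,31.509) -> (39.172,40.242) [heading=256, draw]
    RT 277: heading 256 -> 339
    FD 4: (39.172,40.242) -> (42.907,38.809) [heading=339, draw]
  ]
  -- iteration 2/4 --
  FD 19: (42.907,38.809) -> (60.645,32) [heading=339, draw]
  FD 10: (60.645,32) -> (69.98,28.416) [heading=339, draw]
  FD 12: (69.98,28.416) -> (81.183,24.116) [heading=339, draw]
  REPEAT 3 [
    -- iteration 1/3 --
    BK 9: (81.183,24.116) -> (72.781,27.341) [heading=339, draw]
    RT 277: heading 339 -> 62
    FD 4: (72.781,27.341) -> (74.659,30.873) [heading=62, draw]
    -- iteration 2/3 --
    BK 9: (74.659,30.873) -> (70.434,22.926) [heading=62, draw]
    RT 277: heading 62 -> 145
    FD 4: (70.434,22.926) -> (67.157,25.22) [heading=145, draw]
    -- iteration 3/3 --
    BK 9: (67.157,25.22) -> (74.53,20.058) [heading=145, draw]
    RT 277: heading 145 -> 228
    FD 4: (74.53,20.058) -> (71.853,17.086) [heading=228, draw]
  ]
  -- iteration 3/4 --
  FD 19: (71.853,17.086) -> (59.14,2.966) [heading=228, draw]
  FD 10: (59.14,2.966) -> (52.448,-4.466) [heading=228, draw]
  FD 12: (52.448,-4.466) -> (44.419,-13.383) [heading=228, draw]
  REPEAT 3 [
    -- iteration 1/3 --
    BK 9: (44.419,-13.383) -> (50.441,-6.695) [heading=228, draw]
    RT 277: heading 228 -> 311
    FD 4: (50.441,-6.695) -> (53.065,-9.714) [heading=311, draw]
    -- iteration 2/3 --
    BK 9: (53.065,-9.714) -> (47.161,-2.921) [heading=311, draw]
    RT 277: heading 311 -> 34
    FD 4: (47.161,-2.921) -> (50.477,-0.685) [heading=34, draw]
    -- iteration 3/3 --
    BK 9: (50.477,-0.685) -> (43.015,-5.717) [heading=34, draw]
    RT 277: heading 34 -> 117
    FD 4: (43.015,-5.717) -> (41.199,-2.153) [heading=117, draw]
  ]
  -- iteration 4/4 --
  FD 19: (41.199,-2.153) -> (32.574,14.776) [heading=117, draw]
  FD 10: (32.574,14.776) -> (28.034,23.686) [heading=117, draw]
  FD 12: (28.034,23.686) -> (22.586,34.378) [heading=117, draw]
  REPEAT 3 [
    -- iteration 1/3 --
    BK 9: (22.586,34.378) -> (26.672,26.359) [heading=117, draw]
    RT 277: heading 117 -> 200
    FD 4: (26.672,26.359) -> (22.913,24.991) [heading=200, draw]
    -- iteration 2/3 --
    BK 9: (22.913,24.991) -> (31.37,28.069) [heading=200, draw]
    RT 277: heading 200 -> 283
    FD 4: (31.37,28.069) -> (32.27,24.171) [heading=283, draw]
    -- iteration 3/3 --
    BK 9: (32.27,24.171) -> (30.246,32.941) [heading=283, draw]
    RT 277: heading 283 -> 6
    FD 4: (30.246,32.941) -> (34.224,33.359) [heading=6, draw]
  ]
]
BK 19: (34.224,33.359) -> (15.328,31.373) [heading=6, draw]
RT 150: heading 6 -> 216
BK 17: (15.328,31.373) -> (29.081,41.365) [heading=216, draw]
Final: pos=(29.081,41.365), heading=216, 40 segment(s) drawn
Segments drawn: 40

Answer: 40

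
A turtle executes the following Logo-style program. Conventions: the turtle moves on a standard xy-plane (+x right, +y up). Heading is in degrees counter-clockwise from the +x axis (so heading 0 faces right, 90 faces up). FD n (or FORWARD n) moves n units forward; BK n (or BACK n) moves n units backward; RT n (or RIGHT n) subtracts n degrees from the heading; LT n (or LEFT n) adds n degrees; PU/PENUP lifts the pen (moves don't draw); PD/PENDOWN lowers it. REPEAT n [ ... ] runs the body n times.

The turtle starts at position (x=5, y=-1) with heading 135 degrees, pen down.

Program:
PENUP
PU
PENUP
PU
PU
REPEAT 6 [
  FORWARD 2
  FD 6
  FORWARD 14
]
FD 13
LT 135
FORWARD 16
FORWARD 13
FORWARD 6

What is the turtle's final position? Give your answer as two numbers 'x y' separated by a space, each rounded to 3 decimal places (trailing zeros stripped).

Executing turtle program step by step:
Start: pos=(5,-1), heading=135, pen down
PU: pen up
PU: pen up
PU: pen up
PU: pen up
PU: pen up
REPEAT 6 [
  -- iteration 1/6 --
  FD 2: (5,-1) -> (3.586,0.414) [heading=135, move]
  FD 6: (3.586,0.414) -> (-0.657,4.657) [heading=135, move]
  FD 14: (-0.657,4.657) -> (-10.556,14.556) [heading=135, move]
  -- iteration 2/6 --
  FD 2: (-10.556,14.556) -> (-11.971,15.971) [heading=135, move]
  FD 6: (-11.971,15.971) -> (-16.213,20.213) [heading=135, move]
  FD 14: (-16.213,20.213) -> (-26.113,30.113) [heading=135, move]
  -- iteration 3/6 --
  FD 2: (-26.113,30.113) -> (-27.527,31.527) [heading=135, move]
  FD 6: (-27.527,31.527) -> (-31.77,35.77) [heading=135, move]
  FD 14: (-31.77,35.77) -> (-41.669,45.669) [heading=135, move]
  -- iteration 4/6 --
  FD 2: (-41.669,45.669) -> (-43.083,47.083) [heading=135, move]
  FD 6: (-43.083,47.083) -> (-47.326,51.326) [heading=135, move]
  FD 14: (-47.326,51.326) -> (-57.225,61.225) [heading=135, move]
  -- iteration 5/6 --
  FD 2: (-57.225,61.225) -> (-58.64,62.64) [heading=135, move]
  FD 6: (-58.64,62.64) -> (-62.882,66.882) [heading=135, move]
  FD 14: (-62.882,66.882) -> (-72.782,76.782) [heading=135, move]
  -- iteration 6/6 --
  FD 2: (-72.782,76.782) -> (-74.196,78.196) [heading=135, move]
  FD 6: (-74.196,78.196) -> (-78.439,82.439) [heading=135, move]
  FD 14: (-78.439,82.439) -> (-88.338,92.338) [heading=135, move]
]
FD 13: (-88.338,92.338) -> (-97.53,101.53) [heading=135, move]
LT 135: heading 135 -> 270
FD 16: (-97.53,101.53) -> (-97.53,85.53) [heading=270, move]
FD 13: (-97.53,85.53) -> (-97.53,72.53) [heading=270, move]
FD 6: (-97.53,72.53) -> (-97.53,66.53) [heading=270, move]
Final: pos=(-97.53,66.53), heading=270, 0 segment(s) drawn

Answer: -97.53 66.53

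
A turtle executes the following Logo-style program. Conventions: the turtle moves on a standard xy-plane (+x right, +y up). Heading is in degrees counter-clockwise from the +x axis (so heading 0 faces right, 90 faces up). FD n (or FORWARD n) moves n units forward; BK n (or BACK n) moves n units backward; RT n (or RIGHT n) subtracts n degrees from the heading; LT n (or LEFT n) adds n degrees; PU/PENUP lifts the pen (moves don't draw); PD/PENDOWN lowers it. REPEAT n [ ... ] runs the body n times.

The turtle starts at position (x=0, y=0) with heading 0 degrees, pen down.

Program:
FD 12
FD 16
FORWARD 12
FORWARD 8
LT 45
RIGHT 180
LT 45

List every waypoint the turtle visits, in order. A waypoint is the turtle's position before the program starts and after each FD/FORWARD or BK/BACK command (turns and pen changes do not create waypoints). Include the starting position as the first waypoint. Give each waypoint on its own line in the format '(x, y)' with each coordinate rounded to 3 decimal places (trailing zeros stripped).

Executing turtle program step by step:
Start: pos=(0,0), heading=0, pen down
FD 12: (0,0) -> (12,0) [heading=0, draw]
FD 16: (12,0) -> (28,0) [heading=0, draw]
FD 12: (28,0) -> (40,0) [heading=0, draw]
FD 8: (40,0) -> (48,0) [heading=0, draw]
LT 45: heading 0 -> 45
RT 180: heading 45 -> 225
LT 45: heading 225 -> 270
Final: pos=(48,0), heading=270, 4 segment(s) drawn
Waypoints (5 total):
(0, 0)
(12, 0)
(28, 0)
(40, 0)
(48, 0)

Answer: (0, 0)
(12, 0)
(28, 0)
(40, 0)
(48, 0)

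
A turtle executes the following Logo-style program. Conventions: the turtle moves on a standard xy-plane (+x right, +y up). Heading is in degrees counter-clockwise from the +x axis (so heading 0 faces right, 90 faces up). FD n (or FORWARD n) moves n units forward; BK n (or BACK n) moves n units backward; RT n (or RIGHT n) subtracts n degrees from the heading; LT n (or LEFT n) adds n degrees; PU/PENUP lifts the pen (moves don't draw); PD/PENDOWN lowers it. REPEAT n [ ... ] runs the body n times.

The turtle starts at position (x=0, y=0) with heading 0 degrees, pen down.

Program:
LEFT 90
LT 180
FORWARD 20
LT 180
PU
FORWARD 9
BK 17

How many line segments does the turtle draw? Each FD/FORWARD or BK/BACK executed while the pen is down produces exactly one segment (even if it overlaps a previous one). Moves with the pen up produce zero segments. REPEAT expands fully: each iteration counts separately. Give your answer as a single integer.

Executing turtle program step by step:
Start: pos=(0,0), heading=0, pen down
LT 90: heading 0 -> 90
LT 180: heading 90 -> 270
FD 20: (0,0) -> (0,-20) [heading=270, draw]
LT 180: heading 270 -> 90
PU: pen up
FD 9: (0,-20) -> (0,-11) [heading=90, move]
BK 17: (0,-11) -> (0,-28) [heading=90, move]
Final: pos=(0,-28), heading=90, 1 segment(s) drawn
Segments drawn: 1

Answer: 1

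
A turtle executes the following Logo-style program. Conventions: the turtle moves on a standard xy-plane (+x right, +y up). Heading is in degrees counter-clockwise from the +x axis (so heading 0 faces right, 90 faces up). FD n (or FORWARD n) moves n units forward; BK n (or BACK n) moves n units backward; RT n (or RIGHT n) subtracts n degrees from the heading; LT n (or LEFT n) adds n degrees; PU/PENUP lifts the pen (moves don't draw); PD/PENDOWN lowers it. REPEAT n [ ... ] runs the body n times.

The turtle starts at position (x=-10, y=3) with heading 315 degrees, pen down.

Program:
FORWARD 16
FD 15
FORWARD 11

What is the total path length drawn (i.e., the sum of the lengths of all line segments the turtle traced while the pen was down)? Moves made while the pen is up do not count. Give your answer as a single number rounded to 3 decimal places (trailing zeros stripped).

Executing turtle program step by step:
Start: pos=(-10,3), heading=315, pen down
FD 16: (-10,3) -> (1.314,-8.314) [heading=315, draw]
FD 15: (1.314,-8.314) -> (11.92,-18.92) [heading=315, draw]
FD 11: (11.92,-18.92) -> (19.698,-26.698) [heading=315, draw]
Final: pos=(19.698,-26.698), heading=315, 3 segment(s) drawn

Segment lengths:
  seg 1: (-10,3) -> (1.314,-8.314), length = 16
  seg 2: (1.314,-8.314) -> (11.92,-18.92), length = 15
  seg 3: (11.92,-18.92) -> (19.698,-26.698), length = 11
Total = 42

Answer: 42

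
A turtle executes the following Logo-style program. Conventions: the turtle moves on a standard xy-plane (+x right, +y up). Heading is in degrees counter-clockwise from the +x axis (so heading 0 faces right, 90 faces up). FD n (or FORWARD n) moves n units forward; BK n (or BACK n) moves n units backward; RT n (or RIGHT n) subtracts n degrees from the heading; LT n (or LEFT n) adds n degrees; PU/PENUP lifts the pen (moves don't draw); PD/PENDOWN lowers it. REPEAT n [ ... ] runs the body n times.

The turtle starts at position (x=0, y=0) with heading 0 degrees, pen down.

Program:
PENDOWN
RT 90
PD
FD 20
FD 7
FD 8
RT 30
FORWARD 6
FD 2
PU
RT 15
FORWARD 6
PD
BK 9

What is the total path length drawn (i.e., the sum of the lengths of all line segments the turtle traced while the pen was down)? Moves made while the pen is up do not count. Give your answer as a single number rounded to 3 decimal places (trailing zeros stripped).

Answer: 52

Derivation:
Executing turtle program step by step:
Start: pos=(0,0), heading=0, pen down
PD: pen down
RT 90: heading 0 -> 270
PD: pen down
FD 20: (0,0) -> (0,-20) [heading=270, draw]
FD 7: (0,-20) -> (0,-27) [heading=270, draw]
FD 8: (0,-27) -> (0,-35) [heading=270, draw]
RT 30: heading 270 -> 240
FD 6: (0,-35) -> (-3,-40.196) [heading=240, draw]
FD 2: (-3,-40.196) -> (-4,-41.928) [heading=240, draw]
PU: pen up
RT 15: heading 240 -> 225
FD 6: (-4,-41.928) -> (-8.243,-46.171) [heading=225, move]
PD: pen down
BK 9: (-8.243,-46.171) -> (-1.879,-39.807) [heading=225, draw]
Final: pos=(-1.879,-39.807), heading=225, 6 segment(s) drawn

Segment lengths:
  seg 1: (0,0) -> (0,-20), length = 20
  seg 2: (0,-20) -> (0,-27), length = 7
  seg 3: (0,-27) -> (0,-35), length = 8
  seg 4: (0,-35) -> (-3,-40.196), length = 6
  seg 5: (-3,-40.196) -> (-4,-41.928), length = 2
  seg 6: (-8.243,-46.171) -> (-1.879,-39.807), length = 9
Total = 52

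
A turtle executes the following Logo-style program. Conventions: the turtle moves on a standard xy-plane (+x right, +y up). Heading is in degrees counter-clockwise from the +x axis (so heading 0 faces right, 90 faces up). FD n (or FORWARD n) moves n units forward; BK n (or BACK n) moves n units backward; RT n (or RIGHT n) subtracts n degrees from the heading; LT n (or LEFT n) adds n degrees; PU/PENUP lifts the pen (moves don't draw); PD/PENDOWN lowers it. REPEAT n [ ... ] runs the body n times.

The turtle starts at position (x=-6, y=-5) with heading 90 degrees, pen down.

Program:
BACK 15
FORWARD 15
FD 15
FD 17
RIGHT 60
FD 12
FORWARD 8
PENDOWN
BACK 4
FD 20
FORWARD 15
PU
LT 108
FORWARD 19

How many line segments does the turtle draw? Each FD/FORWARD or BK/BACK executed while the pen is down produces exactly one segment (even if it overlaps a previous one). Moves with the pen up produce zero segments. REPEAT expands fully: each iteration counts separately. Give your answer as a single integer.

Answer: 9

Derivation:
Executing turtle program step by step:
Start: pos=(-6,-5), heading=90, pen down
BK 15: (-6,-5) -> (-6,-20) [heading=90, draw]
FD 15: (-6,-20) -> (-6,-5) [heading=90, draw]
FD 15: (-6,-5) -> (-6,10) [heading=90, draw]
FD 17: (-6,10) -> (-6,27) [heading=90, draw]
RT 60: heading 90 -> 30
FD 12: (-6,27) -> (4.392,33) [heading=30, draw]
FD 8: (4.392,33) -> (11.321,37) [heading=30, draw]
PD: pen down
BK 4: (11.321,37) -> (7.856,35) [heading=30, draw]
FD 20: (7.856,35) -> (25.177,45) [heading=30, draw]
FD 15: (25.177,45) -> (38.167,52.5) [heading=30, draw]
PU: pen up
LT 108: heading 30 -> 138
FD 19: (38.167,52.5) -> (24.048,65.213) [heading=138, move]
Final: pos=(24.048,65.213), heading=138, 9 segment(s) drawn
Segments drawn: 9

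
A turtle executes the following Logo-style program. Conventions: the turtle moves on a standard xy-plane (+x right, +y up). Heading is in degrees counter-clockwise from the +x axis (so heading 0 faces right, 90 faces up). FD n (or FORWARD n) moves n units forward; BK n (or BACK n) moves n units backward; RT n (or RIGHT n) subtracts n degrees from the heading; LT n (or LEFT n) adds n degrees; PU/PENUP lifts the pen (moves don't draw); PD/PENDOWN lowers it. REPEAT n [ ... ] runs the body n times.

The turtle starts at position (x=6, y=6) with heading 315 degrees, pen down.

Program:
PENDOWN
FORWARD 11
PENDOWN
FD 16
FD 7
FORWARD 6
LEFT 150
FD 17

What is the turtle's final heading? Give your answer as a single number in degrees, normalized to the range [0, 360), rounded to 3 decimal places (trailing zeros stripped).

Executing turtle program step by step:
Start: pos=(6,6), heading=315, pen down
PD: pen down
FD 11: (6,6) -> (13.778,-1.778) [heading=315, draw]
PD: pen down
FD 16: (13.778,-1.778) -> (25.092,-13.092) [heading=315, draw]
FD 7: (25.092,-13.092) -> (30.042,-18.042) [heading=315, draw]
FD 6: (30.042,-18.042) -> (34.284,-22.284) [heading=315, draw]
LT 150: heading 315 -> 105
FD 17: (34.284,-22.284) -> (29.884,-5.864) [heading=105, draw]
Final: pos=(29.884,-5.864), heading=105, 5 segment(s) drawn

Answer: 105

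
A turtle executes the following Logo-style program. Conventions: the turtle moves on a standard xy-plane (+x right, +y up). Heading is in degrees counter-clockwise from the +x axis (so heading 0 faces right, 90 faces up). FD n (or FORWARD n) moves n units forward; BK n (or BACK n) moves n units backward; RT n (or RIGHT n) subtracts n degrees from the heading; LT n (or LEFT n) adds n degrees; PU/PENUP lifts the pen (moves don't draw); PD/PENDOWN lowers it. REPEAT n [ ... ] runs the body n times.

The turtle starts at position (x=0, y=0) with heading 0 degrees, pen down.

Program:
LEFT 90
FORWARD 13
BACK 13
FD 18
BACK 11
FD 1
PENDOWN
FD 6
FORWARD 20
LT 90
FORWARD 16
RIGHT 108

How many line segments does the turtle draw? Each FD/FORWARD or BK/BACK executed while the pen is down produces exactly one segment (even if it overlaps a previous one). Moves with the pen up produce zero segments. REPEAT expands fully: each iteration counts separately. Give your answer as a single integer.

Answer: 8

Derivation:
Executing turtle program step by step:
Start: pos=(0,0), heading=0, pen down
LT 90: heading 0 -> 90
FD 13: (0,0) -> (0,13) [heading=90, draw]
BK 13: (0,13) -> (0,0) [heading=90, draw]
FD 18: (0,0) -> (0,18) [heading=90, draw]
BK 11: (0,18) -> (0,7) [heading=90, draw]
FD 1: (0,7) -> (0,8) [heading=90, draw]
PD: pen down
FD 6: (0,8) -> (0,14) [heading=90, draw]
FD 20: (0,14) -> (0,34) [heading=90, draw]
LT 90: heading 90 -> 180
FD 16: (0,34) -> (-16,34) [heading=180, draw]
RT 108: heading 180 -> 72
Final: pos=(-16,34), heading=72, 8 segment(s) drawn
Segments drawn: 8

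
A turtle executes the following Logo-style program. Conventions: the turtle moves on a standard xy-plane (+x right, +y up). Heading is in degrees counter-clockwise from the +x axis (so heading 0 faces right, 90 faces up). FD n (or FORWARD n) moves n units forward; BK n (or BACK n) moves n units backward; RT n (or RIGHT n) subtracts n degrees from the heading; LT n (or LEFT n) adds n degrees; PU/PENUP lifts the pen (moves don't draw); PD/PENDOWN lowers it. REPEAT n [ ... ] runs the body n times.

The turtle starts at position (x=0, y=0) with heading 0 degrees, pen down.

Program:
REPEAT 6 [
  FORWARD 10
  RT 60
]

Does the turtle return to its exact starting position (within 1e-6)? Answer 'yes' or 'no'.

Executing turtle program step by step:
Start: pos=(0,0), heading=0, pen down
REPEAT 6 [
  -- iteration 1/6 --
  FD 10: (0,0) -> (10,0) [heading=0, draw]
  RT 60: heading 0 -> 300
  -- iteration 2/6 --
  FD 10: (10,0) -> (15,-8.66) [heading=300, draw]
  RT 60: heading 300 -> 240
  -- iteration 3/6 --
  FD 10: (15,-8.66) -> (10,-17.321) [heading=240, draw]
  RT 60: heading 240 -> 180
  -- iteration 4/6 --
  FD 10: (10,-17.321) -> (0,-17.321) [heading=180, draw]
  RT 60: heading 180 -> 120
  -- iteration 5/6 --
  FD 10: (0,-17.321) -> (-5,-8.66) [heading=120, draw]
  RT 60: heading 120 -> 60
  -- iteration 6/6 --
  FD 10: (-5,-8.66) -> (0,0) [heading=60, draw]
  RT 60: heading 60 -> 0
]
Final: pos=(0,0), heading=0, 6 segment(s) drawn

Start position: (0, 0)
Final position: (0, 0)
Distance = 0; < 1e-6 -> CLOSED

Answer: yes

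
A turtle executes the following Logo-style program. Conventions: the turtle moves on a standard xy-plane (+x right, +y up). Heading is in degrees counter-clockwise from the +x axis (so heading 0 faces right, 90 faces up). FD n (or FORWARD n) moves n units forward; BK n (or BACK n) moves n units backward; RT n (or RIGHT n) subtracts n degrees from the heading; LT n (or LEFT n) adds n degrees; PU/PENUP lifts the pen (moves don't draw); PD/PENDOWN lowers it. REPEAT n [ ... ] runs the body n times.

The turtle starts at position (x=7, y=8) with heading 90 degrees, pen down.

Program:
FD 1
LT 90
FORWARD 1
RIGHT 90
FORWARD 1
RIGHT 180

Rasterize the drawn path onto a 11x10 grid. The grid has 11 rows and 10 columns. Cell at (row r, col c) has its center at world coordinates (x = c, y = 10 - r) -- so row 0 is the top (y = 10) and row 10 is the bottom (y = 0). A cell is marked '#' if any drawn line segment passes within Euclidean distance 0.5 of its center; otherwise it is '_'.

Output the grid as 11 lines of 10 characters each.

Answer: ______#___
______##__
_______#__
__________
__________
__________
__________
__________
__________
__________
__________

Derivation:
Segment 0: (7,8) -> (7,9)
Segment 1: (7,9) -> (6,9)
Segment 2: (6,9) -> (6,10)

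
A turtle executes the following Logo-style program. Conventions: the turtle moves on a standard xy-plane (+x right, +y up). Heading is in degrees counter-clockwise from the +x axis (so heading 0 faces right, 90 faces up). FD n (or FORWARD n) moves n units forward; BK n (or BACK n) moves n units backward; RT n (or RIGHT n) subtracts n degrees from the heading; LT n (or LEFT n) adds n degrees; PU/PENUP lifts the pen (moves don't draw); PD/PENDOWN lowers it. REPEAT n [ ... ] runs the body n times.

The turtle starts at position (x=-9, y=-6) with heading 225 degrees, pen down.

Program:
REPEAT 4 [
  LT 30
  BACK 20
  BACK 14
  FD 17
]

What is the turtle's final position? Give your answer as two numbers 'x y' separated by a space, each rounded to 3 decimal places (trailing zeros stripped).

Executing turtle program step by step:
Start: pos=(-9,-6), heading=225, pen down
REPEAT 4 [
  -- iteration 1/4 --
  LT 30: heading 225 -> 255
  BK 20: (-9,-6) -> (-3.824,13.319) [heading=255, draw]
  BK 14: (-3.824,13.319) -> (-0.2,26.841) [heading=255, draw]
  FD 17: (-0.2,26.841) -> (-4.6,10.421) [heading=255, draw]
  -- iteration 2/4 --
  LT 30: heading 255 -> 285
  BK 20: (-4.6,10.421) -> (-9.776,29.739) [heading=285, draw]
  BK 14: (-9.776,29.739) -> (-13.4,43.262) [heading=285, draw]
  FD 17: (-13.4,43.262) -> (-9,26.841) [heading=285, draw]
  -- iteration 3/4 --
  LT 30: heading 285 -> 315
  BK 20: (-9,26.841) -> (-23.142,40.984) [heading=315, draw]
  BK 14: (-23.142,40.984) -> (-33.042,50.883) [heading=315, draw]
  FD 17: (-33.042,50.883) -> (-21.021,38.862) [heading=315, draw]
  -- iteration 4/4 --
  LT 30: heading 315 -> 345
  BK 20: (-21.021,38.862) -> (-40.339,44.039) [heading=345, draw]
  BK 14: (-40.339,44.039) -> (-53.862,47.662) [heading=345, draw]
  FD 17: (-53.862,47.662) -> (-37.442,43.262) [heading=345, draw]
]
Final: pos=(-37.442,43.262), heading=345, 12 segment(s) drawn

Answer: -37.442 43.262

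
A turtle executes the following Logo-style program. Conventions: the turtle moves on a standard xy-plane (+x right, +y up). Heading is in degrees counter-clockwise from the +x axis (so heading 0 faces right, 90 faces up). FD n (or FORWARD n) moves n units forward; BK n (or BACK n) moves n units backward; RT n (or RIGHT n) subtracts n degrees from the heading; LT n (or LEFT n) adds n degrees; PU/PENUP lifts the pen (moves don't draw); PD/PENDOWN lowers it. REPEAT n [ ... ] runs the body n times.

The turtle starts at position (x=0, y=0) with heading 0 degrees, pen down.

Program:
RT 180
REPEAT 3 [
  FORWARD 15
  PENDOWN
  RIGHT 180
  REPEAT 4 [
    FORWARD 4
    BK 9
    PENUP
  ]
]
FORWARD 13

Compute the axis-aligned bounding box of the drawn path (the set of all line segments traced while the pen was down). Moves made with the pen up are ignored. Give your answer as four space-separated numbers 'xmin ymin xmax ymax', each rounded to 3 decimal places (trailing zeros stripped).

Answer: -24 0 0 0

Derivation:
Executing turtle program step by step:
Start: pos=(0,0), heading=0, pen down
RT 180: heading 0 -> 180
REPEAT 3 [
  -- iteration 1/3 --
  FD 15: (0,0) -> (-15,0) [heading=180, draw]
  PD: pen down
  RT 180: heading 180 -> 0
  REPEAT 4 [
    -- iteration 1/4 --
    FD 4: (-15,0) -> (-11,0) [heading=0, draw]
    BK 9: (-11,0) -> (-20,0) [heading=0, draw]
    PU: pen up
    -- iteration 2/4 --
    FD 4: (-20,0) -> (-16,0) [heading=0, move]
    BK 9: (-16,0) -> (-25,0) [heading=0, move]
    PU: pen up
    -- iteration 3/4 --
    FD 4: (-25,0) -> (-21,0) [heading=0, move]
    BK 9: (-21,0) -> (-30,0) [heading=0, move]
    PU: pen up
    -- iteration 4/4 --
    FD 4: (-30,0) -> (-26,0) [heading=0, move]
    BK 9: (-26,0) -> (-35,0) [heading=0, move]
    PU: pen up
  ]
  -- iteration 2/3 --
  FD 15: (-35,0) -> (-20,0) [heading=0, move]
  PD: pen down
  RT 180: heading 0 -> 180
  REPEAT 4 [
    -- iteration 1/4 --
    FD 4: (-20,0) -> (-24,0) [heading=180, draw]
    BK 9: (-24,0) -> (-15,0) [heading=180, draw]
    PU: pen up
    -- iteration 2/4 --
    FD 4: (-15,0) -> (-19,0) [heading=180, move]
    BK 9: (-19,0) -> (-10,0) [heading=180, move]
    PU: pen up
    -- iteration 3/4 --
    FD 4: (-10,0) -> (-14,0) [heading=180, move]
    BK 9: (-14,0) -> (-5,0) [heading=180, move]
    PU: pen up
    -- iteration 4/4 --
    FD 4: (-5,0) -> (-9,0) [heading=180, move]
    BK 9: (-9,0) -> (0,0) [heading=180, move]
    PU: pen up
  ]
  -- iteration 3/3 --
  FD 15: (0,0) -> (-15,0) [heading=180, move]
  PD: pen down
  RT 180: heading 180 -> 0
  REPEAT 4 [
    -- iteration 1/4 --
    FD 4: (-15,0) -> (-11,0) [heading=0, draw]
    BK 9: (-11,0) -> (-20,0) [heading=0, draw]
    PU: pen up
    -- iteration 2/4 --
    FD 4: (-20,0) -> (-16,0) [heading=0, move]
    BK 9: (-16,0) -> (-25,0) [heading=0, move]
    PU: pen up
    -- iteration 3/4 --
    FD 4: (-25,0) -> (-21,0) [heading=0, move]
    BK 9: (-21,0) -> (-30,0) [heading=0, move]
    PU: pen up
    -- iteration 4/4 --
    FD 4: (-30,0) -> (-26,0) [heading=0, move]
    BK 9: (-26,0) -> (-35,0) [heading=0, move]
    PU: pen up
  ]
]
FD 13: (-35,0) -> (-22,0) [heading=0, move]
Final: pos=(-22,0), heading=0, 7 segment(s) drawn

Segment endpoints: x in {-24, -20, -15, -11, 0}, y in {0, 0, 0, 0, 0, 0, 0, 0, 0, 0}
xmin=-24, ymin=0, xmax=0, ymax=0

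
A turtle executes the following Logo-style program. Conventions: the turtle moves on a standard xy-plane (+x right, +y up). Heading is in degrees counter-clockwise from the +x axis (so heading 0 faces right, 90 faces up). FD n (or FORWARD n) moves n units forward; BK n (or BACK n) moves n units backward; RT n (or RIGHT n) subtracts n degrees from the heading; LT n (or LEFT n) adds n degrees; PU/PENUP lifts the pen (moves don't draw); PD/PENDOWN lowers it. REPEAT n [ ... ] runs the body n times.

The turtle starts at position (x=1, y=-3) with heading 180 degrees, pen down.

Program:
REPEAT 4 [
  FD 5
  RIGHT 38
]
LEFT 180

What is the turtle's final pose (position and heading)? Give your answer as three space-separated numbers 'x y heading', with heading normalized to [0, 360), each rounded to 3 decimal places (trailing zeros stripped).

Answer: -7.116 9.498 208

Derivation:
Executing turtle program step by step:
Start: pos=(1,-3), heading=180, pen down
REPEAT 4 [
  -- iteration 1/4 --
  FD 5: (1,-3) -> (-4,-3) [heading=180, draw]
  RT 38: heading 180 -> 142
  -- iteration 2/4 --
  FD 5: (-4,-3) -> (-7.94,0.078) [heading=142, draw]
  RT 38: heading 142 -> 104
  -- iteration 3/4 --
  FD 5: (-7.94,0.078) -> (-9.15,4.93) [heading=104, draw]
  RT 38: heading 104 -> 66
  -- iteration 4/4 --
  FD 5: (-9.15,4.93) -> (-7.116,9.498) [heading=66, draw]
  RT 38: heading 66 -> 28
]
LT 180: heading 28 -> 208
Final: pos=(-7.116,9.498), heading=208, 4 segment(s) drawn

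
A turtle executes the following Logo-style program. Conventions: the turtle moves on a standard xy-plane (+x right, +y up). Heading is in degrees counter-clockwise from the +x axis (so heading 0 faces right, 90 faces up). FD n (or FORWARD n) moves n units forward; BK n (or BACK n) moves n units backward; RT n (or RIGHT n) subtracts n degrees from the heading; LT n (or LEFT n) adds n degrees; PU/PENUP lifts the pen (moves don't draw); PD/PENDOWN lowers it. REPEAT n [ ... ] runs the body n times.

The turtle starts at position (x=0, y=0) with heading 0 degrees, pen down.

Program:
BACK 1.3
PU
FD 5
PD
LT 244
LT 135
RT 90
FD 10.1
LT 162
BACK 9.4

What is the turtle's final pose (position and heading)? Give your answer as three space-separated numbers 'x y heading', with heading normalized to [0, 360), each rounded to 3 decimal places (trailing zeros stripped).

Answer: 7.152 -18.948 91

Derivation:
Executing turtle program step by step:
Start: pos=(0,0), heading=0, pen down
BK 1.3: (0,0) -> (-1.3,0) [heading=0, draw]
PU: pen up
FD 5: (-1.3,0) -> (3.7,0) [heading=0, move]
PD: pen down
LT 244: heading 0 -> 244
LT 135: heading 244 -> 19
RT 90: heading 19 -> 289
FD 10.1: (3.7,0) -> (6.988,-9.55) [heading=289, draw]
LT 162: heading 289 -> 91
BK 9.4: (6.988,-9.55) -> (7.152,-18.948) [heading=91, draw]
Final: pos=(7.152,-18.948), heading=91, 3 segment(s) drawn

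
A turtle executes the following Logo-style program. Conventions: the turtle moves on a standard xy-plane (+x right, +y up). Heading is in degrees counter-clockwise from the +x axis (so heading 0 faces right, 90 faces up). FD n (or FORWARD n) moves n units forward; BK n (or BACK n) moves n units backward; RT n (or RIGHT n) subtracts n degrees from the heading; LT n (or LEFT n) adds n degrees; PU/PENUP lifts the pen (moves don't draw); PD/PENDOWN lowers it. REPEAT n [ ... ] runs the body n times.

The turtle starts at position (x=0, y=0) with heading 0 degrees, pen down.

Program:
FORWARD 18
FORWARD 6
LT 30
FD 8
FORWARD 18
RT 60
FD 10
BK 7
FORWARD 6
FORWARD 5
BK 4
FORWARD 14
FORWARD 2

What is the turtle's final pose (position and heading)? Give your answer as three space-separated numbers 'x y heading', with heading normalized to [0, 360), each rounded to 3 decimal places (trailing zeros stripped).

Executing turtle program step by step:
Start: pos=(0,0), heading=0, pen down
FD 18: (0,0) -> (18,0) [heading=0, draw]
FD 6: (18,0) -> (24,0) [heading=0, draw]
LT 30: heading 0 -> 30
FD 8: (24,0) -> (30.928,4) [heading=30, draw]
FD 18: (30.928,4) -> (46.517,13) [heading=30, draw]
RT 60: heading 30 -> 330
FD 10: (46.517,13) -> (55.177,8) [heading=330, draw]
BK 7: (55.177,8) -> (49.115,11.5) [heading=330, draw]
FD 6: (49.115,11.5) -> (54.311,8.5) [heading=330, draw]
FD 5: (54.311,8.5) -> (58.641,6) [heading=330, draw]
BK 4: (58.641,6) -> (55.177,8) [heading=330, draw]
FD 14: (55.177,8) -> (67.301,1) [heading=330, draw]
FD 2: (67.301,1) -> (69.033,0) [heading=330, draw]
Final: pos=(69.033,0), heading=330, 11 segment(s) drawn

Answer: 69.033 0 330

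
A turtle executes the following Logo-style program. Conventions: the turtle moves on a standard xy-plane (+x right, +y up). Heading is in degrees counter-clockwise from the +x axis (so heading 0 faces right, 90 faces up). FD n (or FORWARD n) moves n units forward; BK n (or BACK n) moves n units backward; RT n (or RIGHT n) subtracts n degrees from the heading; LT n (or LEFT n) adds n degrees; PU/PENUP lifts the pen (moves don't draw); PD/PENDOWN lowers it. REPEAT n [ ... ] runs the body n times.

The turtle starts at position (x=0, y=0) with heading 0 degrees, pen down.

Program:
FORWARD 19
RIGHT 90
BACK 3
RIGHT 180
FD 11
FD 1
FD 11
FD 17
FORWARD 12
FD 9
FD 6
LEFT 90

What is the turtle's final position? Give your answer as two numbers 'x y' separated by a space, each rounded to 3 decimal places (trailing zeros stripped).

Answer: 19 70

Derivation:
Executing turtle program step by step:
Start: pos=(0,0), heading=0, pen down
FD 19: (0,0) -> (19,0) [heading=0, draw]
RT 90: heading 0 -> 270
BK 3: (19,0) -> (19,3) [heading=270, draw]
RT 180: heading 270 -> 90
FD 11: (19,3) -> (19,14) [heading=90, draw]
FD 1: (19,14) -> (19,15) [heading=90, draw]
FD 11: (19,15) -> (19,26) [heading=90, draw]
FD 17: (19,26) -> (19,43) [heading=90, draw]
FD 12: (19,43) -> (19,55) [heading=90, draw]
FD 9: (19,55) -> (19,64) [heading=90, draw]
FD 6: (19,64) -> (19,70) [heading=90, draw]
LT 90: heading 90 -> 180
Final: pos=(19,70), heading=180, 9 segment(s) drawn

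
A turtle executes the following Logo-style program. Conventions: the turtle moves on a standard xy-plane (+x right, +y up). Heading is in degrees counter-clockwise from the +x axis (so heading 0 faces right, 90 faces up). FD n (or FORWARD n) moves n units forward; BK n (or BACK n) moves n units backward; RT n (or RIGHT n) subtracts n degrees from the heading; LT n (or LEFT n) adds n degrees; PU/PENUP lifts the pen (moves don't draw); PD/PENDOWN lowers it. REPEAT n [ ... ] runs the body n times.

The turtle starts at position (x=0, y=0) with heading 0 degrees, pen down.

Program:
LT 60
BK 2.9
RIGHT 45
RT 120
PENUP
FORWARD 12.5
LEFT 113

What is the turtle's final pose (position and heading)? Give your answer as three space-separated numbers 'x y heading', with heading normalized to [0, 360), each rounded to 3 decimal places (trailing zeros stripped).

Executing turtle program step by step:
Start: pos=(0,0), heading=0, pen down
LT 60: heading 0 -> 60
BK 2.9: (0,0) -> (-1.45,-2.511) [heading=60, draw]
RT 45: heading 60 -> 15
RT 120: heading 15 -> 255
PU: pen up
FD 12.5: (-1.45,-2.511) -> (-4.685,-14.586) [heading=255, move]
LT 113: heading 255 -> 8
Final: pos=(-4.685,-14.586), heading=8, 1 segment(s) drawn

Answer: -4.685 -14.586 8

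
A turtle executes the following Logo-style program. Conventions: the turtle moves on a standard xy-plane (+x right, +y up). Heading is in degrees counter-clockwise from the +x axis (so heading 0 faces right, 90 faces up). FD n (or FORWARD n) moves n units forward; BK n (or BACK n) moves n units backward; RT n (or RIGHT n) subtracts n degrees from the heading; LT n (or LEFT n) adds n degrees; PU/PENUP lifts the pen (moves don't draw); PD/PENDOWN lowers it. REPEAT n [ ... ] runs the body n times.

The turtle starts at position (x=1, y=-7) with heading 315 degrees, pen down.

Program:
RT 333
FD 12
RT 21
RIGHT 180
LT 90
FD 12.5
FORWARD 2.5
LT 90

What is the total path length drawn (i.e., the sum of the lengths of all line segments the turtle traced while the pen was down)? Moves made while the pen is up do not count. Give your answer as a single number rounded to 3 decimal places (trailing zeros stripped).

Executing turtle program step by step:
Start: pos=(1,-7), heading=315, pen down
RT 333: heading 315 -> 342
FD 12: (1,-7) -> (12.413,-10.708) [heading=342, draw]
RT 21: heading 342 -> 321
RT 180: heading 321 -> 141
LT 90: heading 141 -> 231
FD 12.5: (12.413,-10.708) -> (4.546,-20.423) [heading=231, draw]
FD 2.5: (4.546,-20.423) -> (2.973,-22.365) [heading=231, draw]
LT 90: heading 231 -> 321
Final: pos=(2.973,-22.365), heading=321, 3 segment(s) drawn

Segment lengths:
  seg 1: (1,-7) -> (12.413,-10.708), length = 12
  seg 2: (12.413,-10.708) -> (4.546,-20.423), length = 12.5
  seg 3: (4.546,-20.423) -> (2.973,-22.365), length = 2.5
Total = 27

Answer: 27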